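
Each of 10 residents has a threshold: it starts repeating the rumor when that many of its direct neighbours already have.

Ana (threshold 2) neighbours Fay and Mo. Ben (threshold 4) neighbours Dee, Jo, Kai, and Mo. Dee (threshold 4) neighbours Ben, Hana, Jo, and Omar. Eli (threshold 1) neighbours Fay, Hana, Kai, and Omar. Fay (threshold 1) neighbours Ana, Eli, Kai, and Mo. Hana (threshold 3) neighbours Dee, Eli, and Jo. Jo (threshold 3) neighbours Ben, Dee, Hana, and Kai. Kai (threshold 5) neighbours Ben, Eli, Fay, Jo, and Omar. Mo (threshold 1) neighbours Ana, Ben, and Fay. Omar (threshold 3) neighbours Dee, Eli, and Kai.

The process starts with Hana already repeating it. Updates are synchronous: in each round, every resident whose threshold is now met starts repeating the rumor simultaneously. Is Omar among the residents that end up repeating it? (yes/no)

Round 1 — Hana starts repeating the rumor (initial).
Round 2 — checking thresholds:
  Dee: 1 of 4 neighbours < 4, holds.
  Eli: 1 of 4 neighbours ≥ 1, starts repeating the rumor.
  Jo: 1 of 4 neighbours < 3, holds.
Round 3 — checking thresholds:
  Dee: 1 of 4 neighbours < 4, holds.
  Fay: 1 of 4 neighbours ≥ 1, starts repeating the rumor.
  Jo: 1 of 4 neighbours < 3, holds.
  Kai: 1 of 5 neighbours < 5, holds.
  Omar: 1 of 3 neighbours < 3, holds.
Round 4 — checking thresholds:
  Ana: 1 of 2 neighbours < 2, holds.
  Dee: 1 of 4 neighbours < 4, holds.
  Jo: 1 of 4 neighbours < 3, holds.
  Kai: 2 of 5 neighbours < 5, holds.
  Mo: 1 of 3 neighbours ≥ 1, starts repeating the rumor.
  Omar: 1 of 3 neighbours < 3, holds.
Round 5 — checking thresholds:
  Ana: 2 of 2 neighbours ≥ 2, starts repeating the rumor.
  Ben: 1 of 4 neighbours < 4, holds.
  Dee: 1 of 4 neighbours < 4, holds.
  Jo: 1 of 4 neighbours < 3, holds.
  Kai: 2 of 5 neighbours < 5, holds.
  Omar: 1 of 3 neighbours < 3, holds.
Round 6 — no new spreads; cascade stops.

no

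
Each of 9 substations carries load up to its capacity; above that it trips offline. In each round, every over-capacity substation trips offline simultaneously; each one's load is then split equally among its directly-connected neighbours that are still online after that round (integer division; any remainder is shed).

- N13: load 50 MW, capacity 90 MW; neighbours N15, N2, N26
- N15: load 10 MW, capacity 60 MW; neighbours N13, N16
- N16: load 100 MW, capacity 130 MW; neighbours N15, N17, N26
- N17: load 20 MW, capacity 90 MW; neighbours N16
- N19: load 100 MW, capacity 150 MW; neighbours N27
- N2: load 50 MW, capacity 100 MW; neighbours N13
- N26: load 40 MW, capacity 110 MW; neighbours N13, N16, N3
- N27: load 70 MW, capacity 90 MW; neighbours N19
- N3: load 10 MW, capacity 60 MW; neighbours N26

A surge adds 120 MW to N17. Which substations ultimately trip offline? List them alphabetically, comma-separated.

N13, N15, N16, N17, N2, N26, N3

Round 1 — N17 at 140 > 90. N17 trips offline.
  N17 sheds 140 MW to N16: 140 each.
    N16: 100+140 = 240 > 130
Round 2 — N16 trips offline.
  N16 sheds 240 MW to N15, N26: 120 each.
    N15: 10+120 = 130 > 60
    N26: 40+120 = 160 > 110
Round 3 — N15, N26 trip offline.
  N15 sheds 130 MW to N13: 130 each.
    N13: 50+130 = 180 > 90
  N26 sheds 160 MW to N13, N3: 80 each.
    N13: 180+80 = 260 > 90
    N3: 10+80 = 90 > 60
Round 4 — N13, N3 trip offline.
  N13 sheds 260 MW to N2: 260 each.
    N2: 50+260 = 310 > 100
  N3 sheds 90 MW: no online neighbours, lost.
Round 5 — N2 trips offline.
  N2 sheds 310 MW: no online neighbours, lost.
No further trips.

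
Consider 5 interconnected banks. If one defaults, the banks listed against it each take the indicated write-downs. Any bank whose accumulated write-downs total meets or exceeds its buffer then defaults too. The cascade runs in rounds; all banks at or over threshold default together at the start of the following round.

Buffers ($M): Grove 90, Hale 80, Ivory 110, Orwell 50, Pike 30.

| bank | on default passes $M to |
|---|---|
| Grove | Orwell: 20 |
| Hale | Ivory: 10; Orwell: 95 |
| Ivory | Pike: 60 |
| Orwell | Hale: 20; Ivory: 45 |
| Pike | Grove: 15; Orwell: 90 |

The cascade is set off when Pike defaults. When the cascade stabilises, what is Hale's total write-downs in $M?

Round 1 — Pike defaults (initial).
  Grove: +15 → 15 < 90
  Orwell: +90 → 90 ≥ 50
Round 2 — Orwell defaults.
  Hale: +20 → 20 < 80
  Ivory: +45 → 45 < 110
No further defaults.

20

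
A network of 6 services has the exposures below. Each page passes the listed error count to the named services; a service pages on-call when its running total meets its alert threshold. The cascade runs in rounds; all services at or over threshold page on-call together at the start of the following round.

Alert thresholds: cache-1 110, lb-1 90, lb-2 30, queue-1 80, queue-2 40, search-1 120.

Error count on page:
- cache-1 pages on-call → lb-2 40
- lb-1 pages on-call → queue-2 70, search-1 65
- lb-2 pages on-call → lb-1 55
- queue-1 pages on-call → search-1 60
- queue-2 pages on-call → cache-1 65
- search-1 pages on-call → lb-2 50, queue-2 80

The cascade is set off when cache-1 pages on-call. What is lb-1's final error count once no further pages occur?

55

Round 1 — cache-1 pages on-call (initial).
  lb-2: +40 → 40 ≥ 30
Round 2 — lb-2 pages on-call.
  lb-1: +55 → 55 < 90
No further pages.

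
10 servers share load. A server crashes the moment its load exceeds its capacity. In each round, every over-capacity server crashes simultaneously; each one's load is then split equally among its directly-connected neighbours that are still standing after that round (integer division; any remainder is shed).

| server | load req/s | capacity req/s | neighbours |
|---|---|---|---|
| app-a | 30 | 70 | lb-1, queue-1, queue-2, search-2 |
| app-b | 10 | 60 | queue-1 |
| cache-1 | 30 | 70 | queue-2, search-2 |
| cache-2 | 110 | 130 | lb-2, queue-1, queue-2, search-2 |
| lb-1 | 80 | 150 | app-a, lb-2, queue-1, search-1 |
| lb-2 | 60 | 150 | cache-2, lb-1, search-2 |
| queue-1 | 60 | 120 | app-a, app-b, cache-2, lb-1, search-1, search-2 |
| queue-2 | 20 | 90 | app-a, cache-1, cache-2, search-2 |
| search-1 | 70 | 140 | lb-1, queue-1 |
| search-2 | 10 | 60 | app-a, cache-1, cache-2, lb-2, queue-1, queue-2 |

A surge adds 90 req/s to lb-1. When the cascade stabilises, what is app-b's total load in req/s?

Round 1 — lb-1 at 170 > 150. lb-1 crashes.
  lb-1 sheds 170 req/s to app-a, lb-2, queue-1, search-1: 42 each (2 lost).
    app-a: 30+42 = 72 > 70
    lb-2: 60+42 = 102 ≤ 150
    queue-1: 60+42 = 102 ≤ 120
    search-1: 70+42 = 112 ≤ 140
Round 2 — app-a crashes.
  app-a sheds 72 req/s to queue-1, queue-2, search-2: 24 each.
    queue-1: 102+24 = 126 > 120
    queue-2: 20+24 = 44 ≤ 90
    search-2: 10+24 = 34 ≤ 60
Round 3 — queue-1 crashes.
  queue-1 sheds 126 req/s to app-b, cache-2, search-1, search-2: 31 each (2 lost).
    app-b: 10+31 = 41 ≤ 60
    cache-2: 110+31 = 141 > 130
    search-1: 112+31 = 143 > 140
    search-2: 34+31 = 65 > 60
Round 4 — cache-2, search-1, search-2 crash.
  cache-2 sheds 141 req/s to lb-2, queue-2: 70 each (1 lost).
    lb-2: 102+70 = 172 > 150
    queue-2: 44+70 = 114 > 90
  search-1 sheds 143 req/s: no online neighbours, lost.
  search-2 sheds 65 req/s to cache-1, lb-2, queue-2: 21 each (2 lost).
    cache-1: 30+21 = 51 ≤ 70
    lb-2: 172+21 = 193 > 150
    queue-2: 114+21 = 135 > 90
Round 5 — lb-2, queue-2 crash.
  lb-2 sheds 193 req/s: no online neighbours, lost.
  queue-2 sheds 135 req/s to cache-1: 135 each.
    cache-1: 51+135 = 186 > 70
Round 6 — cache-1 crashes.
  cache-1 sheds 186 req/s: no online neighbours, lost.
No further crashes.

41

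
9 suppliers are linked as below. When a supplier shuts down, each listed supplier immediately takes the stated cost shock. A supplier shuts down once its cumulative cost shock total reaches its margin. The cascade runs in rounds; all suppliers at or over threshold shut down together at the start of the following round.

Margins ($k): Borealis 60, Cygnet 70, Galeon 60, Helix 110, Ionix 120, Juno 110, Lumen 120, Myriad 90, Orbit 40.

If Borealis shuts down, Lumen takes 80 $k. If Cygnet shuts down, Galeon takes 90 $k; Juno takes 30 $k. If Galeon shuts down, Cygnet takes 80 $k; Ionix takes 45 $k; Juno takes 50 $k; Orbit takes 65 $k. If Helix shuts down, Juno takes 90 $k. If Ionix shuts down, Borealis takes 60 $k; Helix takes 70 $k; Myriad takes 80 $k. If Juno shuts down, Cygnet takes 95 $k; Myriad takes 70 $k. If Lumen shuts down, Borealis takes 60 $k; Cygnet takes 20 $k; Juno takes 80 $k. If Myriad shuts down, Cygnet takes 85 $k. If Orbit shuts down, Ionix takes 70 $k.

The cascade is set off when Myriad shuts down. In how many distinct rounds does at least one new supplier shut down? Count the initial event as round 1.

4

Round 1 — Myriad shuts down (initial).
  Cygnet: +85 → 85 ≥ 70
Round 2 — Cygnet shuts down.
  Galeon: +90 → 90 ≥ 60
  Juno: +30 → 30 < 110
Round 3 — Galeon shuts down.
  Ionix: +45 → 45 < 120
  Juno: +50 → 80 < 110
  Orbit: +65 → 65 ≥ 40
Round 4 — Orbit shuts down.
  Ionix: +70 → 115 < 120
No further shutdowns.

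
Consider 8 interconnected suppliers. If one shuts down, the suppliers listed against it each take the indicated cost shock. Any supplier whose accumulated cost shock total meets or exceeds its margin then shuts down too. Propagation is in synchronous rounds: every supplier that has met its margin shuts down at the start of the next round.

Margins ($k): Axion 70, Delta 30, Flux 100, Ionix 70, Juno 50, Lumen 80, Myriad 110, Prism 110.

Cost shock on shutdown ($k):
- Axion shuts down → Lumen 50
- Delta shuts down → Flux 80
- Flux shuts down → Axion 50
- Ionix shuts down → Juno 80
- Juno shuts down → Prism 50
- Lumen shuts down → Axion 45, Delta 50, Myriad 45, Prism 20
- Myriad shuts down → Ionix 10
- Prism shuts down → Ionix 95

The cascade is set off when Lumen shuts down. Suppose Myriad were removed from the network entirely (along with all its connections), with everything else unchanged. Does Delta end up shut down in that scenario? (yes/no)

yes

With Myriad removed:
Round 1 — Lumen shuts down (initial).
  Axion: +45 → 45 < 70
  Delta: +50 → 50 ≥ 30
  Prism: +20 → 20 < 110
Round 2 — Delta shuts down.
  Flux: +80 → 80 < 100
No further shutdowns.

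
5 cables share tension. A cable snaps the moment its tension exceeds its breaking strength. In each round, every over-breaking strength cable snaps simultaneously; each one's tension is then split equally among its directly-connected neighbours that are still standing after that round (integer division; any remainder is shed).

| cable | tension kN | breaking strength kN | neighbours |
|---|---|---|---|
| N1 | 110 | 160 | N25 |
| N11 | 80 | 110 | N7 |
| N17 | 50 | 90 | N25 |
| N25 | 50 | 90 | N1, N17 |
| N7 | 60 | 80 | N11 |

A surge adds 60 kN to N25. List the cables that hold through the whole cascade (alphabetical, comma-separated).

N11, N7

Round 1 — N25 at 110 > 90. N25 snaps.
  N25 sheds 110 kN to N1, N17: 55 each.
    N1: 110+55 = 165 > 160
    N17: 50+55 = 105 > 90
Round 2 — N1, N17 snap.
  N1 sheds 165 kN: no online neighbours, lost.
  N17 sheds 105 kN: no online neighbours, lost.
No further breaks.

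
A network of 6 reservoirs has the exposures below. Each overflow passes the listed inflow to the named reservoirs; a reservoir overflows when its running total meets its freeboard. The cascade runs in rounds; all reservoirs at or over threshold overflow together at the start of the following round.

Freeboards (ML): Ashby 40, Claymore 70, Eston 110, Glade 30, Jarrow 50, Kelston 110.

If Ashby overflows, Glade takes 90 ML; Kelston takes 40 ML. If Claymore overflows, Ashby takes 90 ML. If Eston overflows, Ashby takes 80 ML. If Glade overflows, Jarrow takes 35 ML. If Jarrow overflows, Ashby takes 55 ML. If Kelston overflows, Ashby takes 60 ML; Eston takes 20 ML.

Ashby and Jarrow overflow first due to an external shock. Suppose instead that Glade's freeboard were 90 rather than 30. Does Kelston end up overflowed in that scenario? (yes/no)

With Glade's freeboard at 90:
Round 1 — Ashby, Jarrow overflow (initial).
  Glade: +90 → 90 ≥ 90
  Kelston: +40 → 40 < 110
Round 2 — Glade overflows.
No further overflows.

no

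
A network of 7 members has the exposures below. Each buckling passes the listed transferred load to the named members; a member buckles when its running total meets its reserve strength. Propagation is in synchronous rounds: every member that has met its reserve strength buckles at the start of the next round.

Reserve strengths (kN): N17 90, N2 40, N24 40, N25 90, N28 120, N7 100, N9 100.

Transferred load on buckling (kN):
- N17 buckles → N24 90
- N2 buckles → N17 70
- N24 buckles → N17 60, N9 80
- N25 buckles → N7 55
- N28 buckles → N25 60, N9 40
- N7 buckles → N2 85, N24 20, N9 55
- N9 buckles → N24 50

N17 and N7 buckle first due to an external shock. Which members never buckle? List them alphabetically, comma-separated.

Round 1 — N17, N7 buckle (initial).
  N2: +85 → 85 ≥ 40
  N24: +90+20 → 110 ≥ 40
  N9: +55 → 55 < 100
Round 2 — N2, N24 buckle.
  N9: +80 → 135 ≥ 100
Round 3 — N9 buckles.
No further bucklings.

N25, N28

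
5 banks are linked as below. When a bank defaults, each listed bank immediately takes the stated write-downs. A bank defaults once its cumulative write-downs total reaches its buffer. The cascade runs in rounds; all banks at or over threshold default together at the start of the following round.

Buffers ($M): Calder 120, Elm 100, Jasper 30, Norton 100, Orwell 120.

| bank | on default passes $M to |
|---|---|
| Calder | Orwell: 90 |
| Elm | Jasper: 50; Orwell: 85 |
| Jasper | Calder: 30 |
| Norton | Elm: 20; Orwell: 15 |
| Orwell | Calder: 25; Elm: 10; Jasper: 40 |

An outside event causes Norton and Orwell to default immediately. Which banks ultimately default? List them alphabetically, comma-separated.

Round 1 — Norton, Orwell default (initial).
  Calder: +25 → 25 < 120
  Elm: +20+10 → 30 < 100
  Jasper: +40 → 40 ≥ 30
Round 2 — Jasper defaults.
  Calder: +30 → 55 < 120
No further defaults.

Jasper, Norton, Orwell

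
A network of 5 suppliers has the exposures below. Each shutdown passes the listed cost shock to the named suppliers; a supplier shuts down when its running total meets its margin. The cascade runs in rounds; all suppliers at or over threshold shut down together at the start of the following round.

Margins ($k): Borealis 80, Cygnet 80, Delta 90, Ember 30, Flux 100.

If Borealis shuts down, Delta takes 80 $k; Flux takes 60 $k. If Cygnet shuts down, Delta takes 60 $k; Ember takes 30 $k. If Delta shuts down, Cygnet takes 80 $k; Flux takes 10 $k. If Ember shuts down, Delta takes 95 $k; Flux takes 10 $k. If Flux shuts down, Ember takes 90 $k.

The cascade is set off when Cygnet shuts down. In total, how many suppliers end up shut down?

Round 1 — Cygnet shuts down (initial).
  Delta: +60 → 60 < 90
  Ember: +30 → 30 ≥ 30
Round 2 — Ember shuts down.
  Delta: +95 → 155 ≥ 90
  Flux: +10 → 10 < 100
Round 3 — Delta shuts down.
  Flux: +10 → 20 < 100
No further shutdowns.

3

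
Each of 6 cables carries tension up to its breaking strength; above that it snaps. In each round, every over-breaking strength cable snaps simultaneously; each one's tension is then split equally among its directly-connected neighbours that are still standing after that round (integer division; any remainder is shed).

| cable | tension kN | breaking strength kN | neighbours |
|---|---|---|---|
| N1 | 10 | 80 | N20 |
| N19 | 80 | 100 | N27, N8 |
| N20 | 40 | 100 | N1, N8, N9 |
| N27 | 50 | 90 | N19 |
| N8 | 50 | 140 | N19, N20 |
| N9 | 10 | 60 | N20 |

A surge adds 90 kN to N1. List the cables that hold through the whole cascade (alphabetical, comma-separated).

N19, N27, N8

Round 1 — N1 at 100 > 80. N1 snaps.
  N1 sheds 100 kN to N20: 100 each.
    N20: 40+100 = 140 > 100
Round 2 — N20 snaps.
  N20 sheds 140 kN to N8, N9: 70 each.
    N8: 50+70 = 120 ≤ 140
    N9: 10+70 = 80 > 60
Round 3 — N9 snaps.
  N9 sheds 80 kN: no online neighbours, lost.
No further breaks.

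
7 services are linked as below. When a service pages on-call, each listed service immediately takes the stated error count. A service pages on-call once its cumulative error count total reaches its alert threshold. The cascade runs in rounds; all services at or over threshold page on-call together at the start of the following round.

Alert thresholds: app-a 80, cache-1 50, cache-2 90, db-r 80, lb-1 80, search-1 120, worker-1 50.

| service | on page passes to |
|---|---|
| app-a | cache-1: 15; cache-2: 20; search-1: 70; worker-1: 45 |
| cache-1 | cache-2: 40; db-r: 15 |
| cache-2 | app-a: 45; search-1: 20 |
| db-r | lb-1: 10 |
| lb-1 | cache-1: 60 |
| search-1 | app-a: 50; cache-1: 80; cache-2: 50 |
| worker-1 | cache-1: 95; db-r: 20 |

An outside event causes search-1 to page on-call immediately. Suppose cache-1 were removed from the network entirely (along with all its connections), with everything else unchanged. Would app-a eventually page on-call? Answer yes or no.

no

With cache-1 removed:
Round 1 — search-1 pages on-call (initial).
  app-a: +50 → 50 < 80
  cache-2: +50 → 50 < 90
No further pages.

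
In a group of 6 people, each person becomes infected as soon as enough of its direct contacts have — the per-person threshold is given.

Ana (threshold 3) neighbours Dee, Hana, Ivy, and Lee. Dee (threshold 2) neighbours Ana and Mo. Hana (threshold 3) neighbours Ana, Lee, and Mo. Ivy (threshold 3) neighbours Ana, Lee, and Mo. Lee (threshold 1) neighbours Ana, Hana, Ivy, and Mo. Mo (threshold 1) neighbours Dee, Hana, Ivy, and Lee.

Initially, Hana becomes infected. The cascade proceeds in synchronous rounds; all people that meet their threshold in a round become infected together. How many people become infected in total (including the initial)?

Round 1 — Hana becomes infected (initial).
Round 2 — checking thresholds:
  Ana: 1 of 4 neighbours < 3, below threshold.
  Lee: 1 of 4 neighbours ≥ 1, becomes infected.
  Mo: 1 of 4 neighbours ≥ 1, becomes infected.
Round 3 — no new infections; cascade stops.

3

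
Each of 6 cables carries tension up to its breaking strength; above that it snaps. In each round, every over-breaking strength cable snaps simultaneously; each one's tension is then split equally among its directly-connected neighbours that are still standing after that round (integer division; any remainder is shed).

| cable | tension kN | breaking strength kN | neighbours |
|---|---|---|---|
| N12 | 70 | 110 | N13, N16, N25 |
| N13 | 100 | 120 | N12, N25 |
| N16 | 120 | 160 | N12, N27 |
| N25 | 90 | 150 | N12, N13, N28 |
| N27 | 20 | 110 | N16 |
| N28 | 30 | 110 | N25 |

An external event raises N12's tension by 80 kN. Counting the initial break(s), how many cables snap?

Round 1 — N12 at 150 > 110. N12 snaps.
  N12 sheds 150 kN to N13, N16, N25: 50 each.
    N13: 100+50 = 150 > 120
    N16: 120+50 = 170 > 160
    N25: 90+50 = 140 ≤ 150
Round 2 — N13, N16 snap.
  N13 sheds 150 kN to N25: 150 each.
    N25: 140+150 = 290 > 150
  N16 sheds 170 kN to N27: 170 each.
    N27: 20+170 = 190 > 110
Round 3 — N25, N27 snap.
  N25 sheds 290 kN to N28: 290 each.
    N28: 30+290 = 320 > 110
  N27 sheds 190 kN: no online neighbours, lost.
Round 4 — N28 snaps.
  N28 sheds 320 kN: no online neighbours, lost.
No further breaks.

6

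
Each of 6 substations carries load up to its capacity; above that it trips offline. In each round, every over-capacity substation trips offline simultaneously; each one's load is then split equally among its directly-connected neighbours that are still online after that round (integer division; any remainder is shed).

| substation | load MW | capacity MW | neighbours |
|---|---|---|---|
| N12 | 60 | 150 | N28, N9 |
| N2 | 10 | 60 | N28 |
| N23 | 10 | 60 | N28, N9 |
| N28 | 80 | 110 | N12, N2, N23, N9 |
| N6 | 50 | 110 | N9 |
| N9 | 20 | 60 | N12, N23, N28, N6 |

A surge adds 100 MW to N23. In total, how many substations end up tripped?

5

Round 1 — N23 at 110 > 60. N23 trips offline.
  N23 sheds 110 MW to N28, N9: 55 each.
    N28: 80+55 = 135 > 110
    N9: 20+55 = 75 > 60
Round 2 — N28, N9 trip offline.
  N28 sheds 135 MW to N12, N2: 67 each (1 lost).
    N12: 60+67 = 127 ≤ 150
    N2: 10+67 = 77 > 60
  N9 sheds 75 MW to N12, N6: 37 each (1 lost).
    N12: 127+37 = 164 > 150
    N6: 50+37 = 87 ≤ 110
Round 3 — N12, N2 trip offline.
  N12 sheds 164 MW: no online neighbours, lost.
  N2 sheds 77 MW: no online neighbours, lost.
No further trips.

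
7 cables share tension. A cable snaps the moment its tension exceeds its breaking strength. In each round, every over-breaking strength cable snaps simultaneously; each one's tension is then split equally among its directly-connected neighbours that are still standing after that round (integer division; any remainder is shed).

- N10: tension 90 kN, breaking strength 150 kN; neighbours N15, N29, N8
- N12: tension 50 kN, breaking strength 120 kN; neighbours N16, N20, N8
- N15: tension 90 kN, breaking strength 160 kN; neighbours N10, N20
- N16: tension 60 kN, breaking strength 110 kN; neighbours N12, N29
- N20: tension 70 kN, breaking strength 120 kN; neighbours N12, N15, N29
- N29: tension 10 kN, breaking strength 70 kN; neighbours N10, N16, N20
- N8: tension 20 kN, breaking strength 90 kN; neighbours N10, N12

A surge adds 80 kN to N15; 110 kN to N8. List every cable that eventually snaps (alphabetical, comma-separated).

N10, N12, N15, N16, N20, N29, N8

Round 1 — N15 at 170 > 160; N8 at 130 > 90. N15, N8 snap.
  N15 sheds 170 kN to N10, N20: 85 each.
    N10: 90+85 = 175 > 150
    N20: 70+85 = 155 > 120
  N8 sheds 130 kN to N10, N12: 65 each.
    N10: 175+65 = 240 > 150
    N12: 50+65 = 115 ≤ 120
Round 2 — N10, N20 snap.
  N10 sheds 240 kN to N29: 240 each.
    N29: 10+240 = 250 > 70
  N20 sheds 155 kN to N12, N29: 77 each (1 lost).
    N12: 115+77 = 192 > 120
    N29: 250+77 = 327 > 70
Round 3 — N12, N29 snap.
  N12 sheds 192 kN to N16: 192 each.
    N16: 60+192 = 252 > 110
  N29 sheds 327 kN to N16: 327 each.
    N16: 252+327 = 579 > 110
Round 4 — N16 snaps.
  N16 sheds 579 kN: no online neighbours, lost.
No further breaks.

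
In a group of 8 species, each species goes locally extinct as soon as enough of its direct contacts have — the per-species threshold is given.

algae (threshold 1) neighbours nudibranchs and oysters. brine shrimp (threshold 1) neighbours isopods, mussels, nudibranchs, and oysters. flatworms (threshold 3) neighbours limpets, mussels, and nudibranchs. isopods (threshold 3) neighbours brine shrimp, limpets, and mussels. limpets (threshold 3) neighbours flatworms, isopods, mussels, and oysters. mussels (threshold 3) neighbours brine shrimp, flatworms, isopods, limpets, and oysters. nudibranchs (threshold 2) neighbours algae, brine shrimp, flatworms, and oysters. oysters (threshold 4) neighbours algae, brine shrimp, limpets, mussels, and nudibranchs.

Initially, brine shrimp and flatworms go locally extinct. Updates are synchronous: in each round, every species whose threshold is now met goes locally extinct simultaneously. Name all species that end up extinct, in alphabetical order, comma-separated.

algae, brine shrimp, flatworms, nudibranchs

Round 1 — brine shrimp, flatworms go locally extinct (initial).
Round 2 — checking thresholds:
  isopods: 1 of 3 neighbours < 3, below threshold.
  limpets: 1 of 4 neighbours < 3, below threshold.
  mussels: 2 of 5 neighbours < 3, below threshold.
  nudibranchs: 2 of 4 neighbours ≥ 2, goes locally extinct.
  oysters: 1 of 5 neighbours < 4, below threshold.
Round 3 — checking thresholds:
  algae: 1 of 2 neighbours ≥ 1, goes locally extinct.
  isopods: 1 of 3 neighbours < 3, below threshold.
  limpets: 1 of 4 neighbours < 3, below threshold.
  mussels: 2 of 5 neighbours < 3, below threshold.
  oysters: 2 of 5 neighbours < 4, below threshold.
Round 4 — no new extinctions; cascade stops.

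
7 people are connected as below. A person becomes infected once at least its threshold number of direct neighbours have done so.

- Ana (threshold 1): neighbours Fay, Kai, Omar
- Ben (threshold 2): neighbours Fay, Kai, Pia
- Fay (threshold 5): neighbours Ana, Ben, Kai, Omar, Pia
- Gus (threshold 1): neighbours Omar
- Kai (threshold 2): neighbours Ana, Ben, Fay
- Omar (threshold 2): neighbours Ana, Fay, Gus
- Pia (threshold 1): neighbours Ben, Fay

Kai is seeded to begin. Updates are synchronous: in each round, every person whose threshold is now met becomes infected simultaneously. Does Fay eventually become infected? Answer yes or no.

Round 1 — Kai becomes infected (initial).
Round 2 — checking thresholds:
  Ana: 1 of 3 neighbours ≥ 1, becomes infected.
  Ben: 1 of 3 neighbours < 2, not yet.
  Fay: 1 of 5 neighbours < 5, not yet.
Round 3 — no new infections; cascade stops.

no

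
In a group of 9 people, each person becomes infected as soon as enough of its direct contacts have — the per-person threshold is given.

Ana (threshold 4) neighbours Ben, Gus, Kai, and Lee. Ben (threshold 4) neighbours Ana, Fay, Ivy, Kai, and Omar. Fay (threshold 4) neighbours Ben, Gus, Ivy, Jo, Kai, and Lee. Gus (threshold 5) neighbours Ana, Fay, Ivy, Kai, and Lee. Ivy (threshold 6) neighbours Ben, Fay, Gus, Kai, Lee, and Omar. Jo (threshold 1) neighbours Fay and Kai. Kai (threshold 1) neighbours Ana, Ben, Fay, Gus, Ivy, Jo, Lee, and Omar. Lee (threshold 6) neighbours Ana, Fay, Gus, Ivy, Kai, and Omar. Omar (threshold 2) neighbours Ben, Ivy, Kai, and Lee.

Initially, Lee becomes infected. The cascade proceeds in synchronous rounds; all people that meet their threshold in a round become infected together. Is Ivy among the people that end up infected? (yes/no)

no

Round 1 — Lee becomes infected (initial).
Round 2 — checking thresholds:
  Ana: 1 of 4 neighbours < 4, below threshold.
  Fay: 1 of 6 neighbours < 4, below threshold.
  Gus: 1 of 5 neighbours < 5, below threshold.
  Ivy: 1 of 6 neighbours < 6, below threshold.
  Kai: 1 of 8 neighbours ≥ 1, becomes infected.
  Omar: 1 of 4 neighbours < 2, below threshold.
Round 3 — checking thresholds:
  Ana: 2 of 4 neighbours < 4, below threshold.
  Ben: 1 of 5 neighbours < 4, below threshold.
  Fay: 2 of 6 neighbours < 4, below threshold.
  Gus: 2 of 5 neighbours < 5, below threshold.
  Ivy: 2 of 6 neighbours < 6, below threshold.
  Jo: 1 of 2 neighbours ≥ 1, becomes infected.
  Omar: 2 of 4 neighbours ≥ 2, becomes infected.
Round 4 — no new infections; cascade stops.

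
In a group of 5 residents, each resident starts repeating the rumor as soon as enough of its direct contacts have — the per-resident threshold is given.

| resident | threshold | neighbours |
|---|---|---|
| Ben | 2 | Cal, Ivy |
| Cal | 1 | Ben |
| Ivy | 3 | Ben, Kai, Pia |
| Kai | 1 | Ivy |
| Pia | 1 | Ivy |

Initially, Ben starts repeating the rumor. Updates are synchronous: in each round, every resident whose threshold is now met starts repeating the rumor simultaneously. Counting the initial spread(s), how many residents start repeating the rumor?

2

Round 1 — Ben starts repeating the rumor (initial).
Round 2 — checking thresholds:
  Cal: 1 of 1 neighbours ≥ 1, starts repeating the rumor.
  Ivy: 1 of 3 neighbours < 3, holds.
Round 3 — no new spreads; cascade stops.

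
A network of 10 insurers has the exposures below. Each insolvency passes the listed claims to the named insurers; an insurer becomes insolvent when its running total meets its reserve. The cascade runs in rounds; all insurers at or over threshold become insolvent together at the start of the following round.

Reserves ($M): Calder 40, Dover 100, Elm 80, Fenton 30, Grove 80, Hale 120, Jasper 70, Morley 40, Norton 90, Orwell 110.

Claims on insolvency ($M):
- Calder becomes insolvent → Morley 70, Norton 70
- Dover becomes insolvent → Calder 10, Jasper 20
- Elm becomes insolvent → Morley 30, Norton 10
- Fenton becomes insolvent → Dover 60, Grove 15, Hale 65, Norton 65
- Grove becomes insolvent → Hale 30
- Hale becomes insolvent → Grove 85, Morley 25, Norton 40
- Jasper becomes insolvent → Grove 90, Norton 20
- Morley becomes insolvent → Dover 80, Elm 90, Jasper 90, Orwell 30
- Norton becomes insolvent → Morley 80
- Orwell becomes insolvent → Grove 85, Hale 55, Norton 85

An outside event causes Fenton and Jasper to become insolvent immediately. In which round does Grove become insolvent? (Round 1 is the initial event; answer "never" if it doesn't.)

2

Round 1 — Fenton, Jasper become insolvent (initial).
  Dover: +60 → 60 < 100
  Grove: +15+90 → 105 ≥ 80
  Hale: +65 → 65 < 120
  Norton: +65+20 → 85 < 90
Round 2 — Grove becomes insolvent.
  Hale: +30 → 95 < 120
No further insolvencies.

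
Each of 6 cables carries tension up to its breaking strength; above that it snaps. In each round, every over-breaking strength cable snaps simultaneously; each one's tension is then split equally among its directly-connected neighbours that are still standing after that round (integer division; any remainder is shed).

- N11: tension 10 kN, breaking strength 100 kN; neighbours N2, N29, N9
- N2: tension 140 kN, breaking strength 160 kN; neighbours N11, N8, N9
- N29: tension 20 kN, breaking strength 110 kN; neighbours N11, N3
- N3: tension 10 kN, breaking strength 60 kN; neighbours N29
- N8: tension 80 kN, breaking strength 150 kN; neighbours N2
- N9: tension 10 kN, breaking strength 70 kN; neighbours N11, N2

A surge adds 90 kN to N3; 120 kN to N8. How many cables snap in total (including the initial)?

Round 1 — N3 at 100 > 60; N8 at 200 > 150. N3, N8 snap.
  N3 sheds 100 kN to N29: 100 each.
    N29: 20+100 = 120 > 110
  N8 sheds 200 kN to N2: 200 each.
    N2: 140+200 = 340 > 160
Round 2 — N2, N29 snap.
  N2 sheds 340 kN to N11, N9: 170 each.
    N11: 10+170 = 180 > 100
    N9: 10+170 = 180 > 70
  N29 sheds 120 kN to N11: 120 each.
    N11: 180+120 = 300 > 100
Round 3 — N11, N9 snap.
  N11 sheds 300 kN: no online neighbours, lost.
  N9 sheds 180 kN: no online neighbours, lost.
No further breaks.

6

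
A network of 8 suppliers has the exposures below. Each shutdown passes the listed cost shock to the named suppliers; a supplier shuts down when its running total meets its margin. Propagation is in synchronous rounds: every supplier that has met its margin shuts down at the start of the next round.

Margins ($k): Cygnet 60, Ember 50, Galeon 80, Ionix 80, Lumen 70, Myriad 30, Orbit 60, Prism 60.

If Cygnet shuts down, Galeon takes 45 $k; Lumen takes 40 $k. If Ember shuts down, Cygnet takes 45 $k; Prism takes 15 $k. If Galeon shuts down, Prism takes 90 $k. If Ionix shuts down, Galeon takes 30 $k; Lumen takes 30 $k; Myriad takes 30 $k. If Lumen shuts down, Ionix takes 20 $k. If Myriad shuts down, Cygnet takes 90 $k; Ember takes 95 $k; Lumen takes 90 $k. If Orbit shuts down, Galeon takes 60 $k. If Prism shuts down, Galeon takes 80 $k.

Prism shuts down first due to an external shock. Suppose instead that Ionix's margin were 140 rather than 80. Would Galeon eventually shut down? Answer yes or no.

With Ionix's margin at 140:
Round 1 — Prism shuts down (initial).
  Galeon: +80 → 80 ≥ 80
Round 2 — Galeon shuts down.
No further shutdowns.

yes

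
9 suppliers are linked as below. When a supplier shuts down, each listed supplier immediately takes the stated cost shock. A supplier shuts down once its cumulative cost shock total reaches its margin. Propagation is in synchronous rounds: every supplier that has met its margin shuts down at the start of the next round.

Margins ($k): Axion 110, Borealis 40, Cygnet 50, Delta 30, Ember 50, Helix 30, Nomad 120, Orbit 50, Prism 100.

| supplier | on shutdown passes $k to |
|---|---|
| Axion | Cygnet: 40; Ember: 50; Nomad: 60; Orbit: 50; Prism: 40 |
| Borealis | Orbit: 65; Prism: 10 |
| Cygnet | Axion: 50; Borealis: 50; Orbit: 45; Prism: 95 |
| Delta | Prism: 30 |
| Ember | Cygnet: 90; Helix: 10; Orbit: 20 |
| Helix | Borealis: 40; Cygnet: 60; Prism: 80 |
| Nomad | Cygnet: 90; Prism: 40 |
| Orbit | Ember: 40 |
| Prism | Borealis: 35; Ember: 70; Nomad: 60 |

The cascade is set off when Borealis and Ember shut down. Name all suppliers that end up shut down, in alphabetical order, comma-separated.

Borealis, Cygnet, Ember, Orbit, Prism

Round 1 — Borealis, Ember shut down (initial).
  Cygnet: +90 → 90 ≥ 50
  Helix: +10 → 10 < 30
  Orbit: +65+20 → 85 ≥ 50
  Prism: +10 → 10 < 100
Round 2 — Cygnet, Orbit shut down.
  Axion: +50 → 50 < 110
  Prism: +95 → 105 ≥ 100
Round 3 — Prism shuts down.
  Nomad: +60 → 60 < 120
No further shutdowns.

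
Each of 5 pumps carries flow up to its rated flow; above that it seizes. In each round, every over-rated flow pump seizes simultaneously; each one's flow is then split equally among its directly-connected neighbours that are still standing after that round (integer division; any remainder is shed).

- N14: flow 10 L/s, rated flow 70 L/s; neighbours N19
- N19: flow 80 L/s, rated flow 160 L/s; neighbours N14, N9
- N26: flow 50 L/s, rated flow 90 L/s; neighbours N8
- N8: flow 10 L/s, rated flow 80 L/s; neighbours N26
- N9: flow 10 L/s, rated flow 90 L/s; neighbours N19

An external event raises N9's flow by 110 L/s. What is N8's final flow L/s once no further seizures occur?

Round 1 — N9 at 120 > 90. N9 seizes.
  N9 sheds 120 L/s to N19: 120 each.
    N19: 80+120 = 200 > 160
Round 2 — N19 seizes.
  N19 sheds 200 L/s to N14: 200 each.
    N14: 10+200 = 210 > 70
Round 3 — N14 seizes.
  N14 sheds 210 L/s: no online neighbours, lost.
No further seizures.

10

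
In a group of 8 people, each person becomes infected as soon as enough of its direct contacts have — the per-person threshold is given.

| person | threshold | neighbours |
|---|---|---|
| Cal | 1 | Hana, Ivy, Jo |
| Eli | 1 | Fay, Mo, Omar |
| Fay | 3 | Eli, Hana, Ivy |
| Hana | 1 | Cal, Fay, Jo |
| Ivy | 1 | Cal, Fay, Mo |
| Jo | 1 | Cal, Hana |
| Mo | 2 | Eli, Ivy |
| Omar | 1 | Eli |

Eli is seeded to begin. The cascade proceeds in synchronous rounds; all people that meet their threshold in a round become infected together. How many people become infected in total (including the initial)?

2

Round 1 — Eli becomes infected (initial).
Round 2 — checking thresholds:
  Fay: 1 of 3 neighbours < 3, below threshold.
  Mo: 1 of 2 neighbours < 2, below threshold.
  Omar: 1 of 1 neighbours ≥ 1, becomes infected.
Round 3 — no new infections; cascade stops.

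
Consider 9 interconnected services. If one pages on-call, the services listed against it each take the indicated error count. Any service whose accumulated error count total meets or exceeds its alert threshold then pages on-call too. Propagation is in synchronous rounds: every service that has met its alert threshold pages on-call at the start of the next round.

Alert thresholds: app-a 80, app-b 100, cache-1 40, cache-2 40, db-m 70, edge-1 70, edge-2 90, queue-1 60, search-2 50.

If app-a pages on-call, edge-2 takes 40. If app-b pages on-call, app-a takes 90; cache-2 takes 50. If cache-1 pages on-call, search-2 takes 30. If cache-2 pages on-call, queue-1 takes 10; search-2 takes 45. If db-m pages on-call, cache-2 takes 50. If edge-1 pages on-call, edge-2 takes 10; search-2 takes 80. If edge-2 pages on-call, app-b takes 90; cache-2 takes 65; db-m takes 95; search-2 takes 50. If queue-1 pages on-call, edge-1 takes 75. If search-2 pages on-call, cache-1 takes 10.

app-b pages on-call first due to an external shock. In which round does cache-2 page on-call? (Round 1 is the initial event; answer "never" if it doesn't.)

2

Round 1 — app-b pages on-call (initial).
  app-a: +90 → 90 ≥ 80
  cache-2: +50 → 50 ≥ 40
Round 2 — app-a, cache-2 page on-call.
  edge-2: +40 → 40 < 90
  queue-1: +10 → 10 < 60
  search-2: +45 → 45 < 50
No further pages.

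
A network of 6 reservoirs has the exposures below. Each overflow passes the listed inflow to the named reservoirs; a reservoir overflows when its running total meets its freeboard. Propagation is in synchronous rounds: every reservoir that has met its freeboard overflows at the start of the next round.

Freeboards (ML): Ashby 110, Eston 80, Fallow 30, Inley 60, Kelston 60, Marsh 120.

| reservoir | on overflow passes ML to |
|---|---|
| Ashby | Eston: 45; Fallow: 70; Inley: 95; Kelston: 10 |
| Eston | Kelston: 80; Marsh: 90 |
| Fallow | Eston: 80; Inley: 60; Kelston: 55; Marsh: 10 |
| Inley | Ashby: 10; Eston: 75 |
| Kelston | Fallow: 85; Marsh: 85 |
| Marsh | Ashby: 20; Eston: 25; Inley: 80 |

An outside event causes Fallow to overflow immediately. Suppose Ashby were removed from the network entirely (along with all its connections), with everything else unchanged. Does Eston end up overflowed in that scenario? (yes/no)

yes

With Ashby removed:
Round 1 — Fallow overflows (initial).
  Eston: +80 → 80 ≥ 80
  Inley: +60 → 60 ≥ 60
  Kelston: +55 → 55 < 60
  Marsh: +10 → 10 < 120
Round 2 — Eston, Inley overflow.
  Kelston: +80 → 135 ≥ 60
  Marsh: +90 → 100 < 120
Round 3 — Kelston overflows.
  Marsh: +85 → 185 ≥ 120
Round 4 — Marsh overflows.
No further overflows.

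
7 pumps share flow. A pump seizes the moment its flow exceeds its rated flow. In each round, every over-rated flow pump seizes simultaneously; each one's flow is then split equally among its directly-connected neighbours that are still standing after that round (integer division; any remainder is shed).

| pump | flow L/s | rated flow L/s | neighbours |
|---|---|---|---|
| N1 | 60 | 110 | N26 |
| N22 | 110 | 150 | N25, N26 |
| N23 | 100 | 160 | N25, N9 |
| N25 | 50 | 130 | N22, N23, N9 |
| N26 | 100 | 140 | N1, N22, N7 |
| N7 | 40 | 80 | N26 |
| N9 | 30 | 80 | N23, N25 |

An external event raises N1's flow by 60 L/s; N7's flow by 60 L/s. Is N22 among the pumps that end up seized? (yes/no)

Round 1 — N1 at 120 > 110; N7 at 100 > 80. N1, N7 seize.
  N1 sheds 120 L/s to N26: 120 each.
    N26: 100+120 = 220 > 140
  N7 sheds 100 L/s to N26: 100 each.
    N26: 220+100 = 320 > 140
Round 2 — N26 seizes.
  N26 sheds 320 L/s to N22: 320 each.
    N22: 110+320 = 430 > 150
Round 3 — N22 seizes.
  N22 sheds 430 L/s to N25: 430 each.
    N25: 50+430 = 480 > 130
Round 4 — N25 seizes.
  N25 sheds 480 L/s to N23, N9: 240 each.
    N23: 100+240 = 340 > 160
    N9: 30+240 = 270 > 80
Round 5 — N23, N9 seize.
  N23 sheds 340 L/s: no online neighbours, lost.
  N9 sheds 270 L/s: no online neighbours, lost.
No further seizures.

yes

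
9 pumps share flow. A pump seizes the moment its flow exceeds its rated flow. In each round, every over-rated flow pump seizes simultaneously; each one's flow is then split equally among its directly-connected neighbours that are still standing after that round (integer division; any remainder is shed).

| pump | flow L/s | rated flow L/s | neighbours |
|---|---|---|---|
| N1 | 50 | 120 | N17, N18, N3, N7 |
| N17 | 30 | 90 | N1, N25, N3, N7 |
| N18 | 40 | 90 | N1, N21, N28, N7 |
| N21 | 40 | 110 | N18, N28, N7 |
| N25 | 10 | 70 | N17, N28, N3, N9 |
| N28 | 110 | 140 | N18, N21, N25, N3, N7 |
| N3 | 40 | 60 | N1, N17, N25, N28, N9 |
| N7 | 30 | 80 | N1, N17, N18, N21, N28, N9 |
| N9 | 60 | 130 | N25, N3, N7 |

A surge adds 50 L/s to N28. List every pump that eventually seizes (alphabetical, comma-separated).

Round 1 — N28 at 160 > 140. N28 seizes.
  N28 sheds 160 L/s to N18, N21, N25, N3, N7: 32 each.
    N18: 40+32 = 72 ≤ 90
    N21: 40+32 = 72 ≤ 110
    N25: 10+32 = 42 ≤ 70
    N3: 40+32 = 72 > 60
    N7: 30+32 = 62 ≤ 80
Round 2 — N3 seizes.
  N3 sheds 72 L/s to N1, N17, N25, N9: 18 each.
    N1: 50+18 = 68 ≤ 120
    N17: 30+18 = 48 ≤ 90
    N25: 42+18 = 60 ≤ 70
    N9: 60+18 = 78 ≤ 130
No further seizures.

N28, N3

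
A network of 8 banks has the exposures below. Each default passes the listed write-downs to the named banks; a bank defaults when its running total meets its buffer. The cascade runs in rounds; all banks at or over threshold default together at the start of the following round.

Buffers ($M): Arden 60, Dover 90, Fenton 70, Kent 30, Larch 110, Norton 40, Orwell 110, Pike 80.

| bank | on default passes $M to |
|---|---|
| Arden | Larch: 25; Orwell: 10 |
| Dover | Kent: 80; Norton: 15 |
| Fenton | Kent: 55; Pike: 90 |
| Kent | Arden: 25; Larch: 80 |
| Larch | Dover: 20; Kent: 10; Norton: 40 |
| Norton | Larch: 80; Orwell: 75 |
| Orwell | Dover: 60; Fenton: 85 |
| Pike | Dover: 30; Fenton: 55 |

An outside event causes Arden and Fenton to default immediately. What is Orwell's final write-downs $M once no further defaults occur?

10

Round 1 — Arden, Fenton default (initial).
  Kent: +55 → 55 ≥ 30
  Larch: +25 → 25 < 110
  Orwell: +10 → 10 < 110
  Pike: +90 → 90 ≥ 80
Round 2 — Kent, Pike default.
  Dover: +30 → 30 < 90
  Larch: +80 → 105 < 110
No further defaults.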